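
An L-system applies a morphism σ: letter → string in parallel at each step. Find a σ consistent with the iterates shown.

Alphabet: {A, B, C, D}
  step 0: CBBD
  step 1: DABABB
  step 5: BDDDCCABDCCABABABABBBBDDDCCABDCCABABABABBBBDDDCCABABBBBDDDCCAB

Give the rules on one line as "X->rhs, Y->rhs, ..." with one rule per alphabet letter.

  step 0 ⇒ step 1: CBBD ⇒ D·AB·AB·B
    B ↦ AB
    C ↦ D
    D ↦ B
    A ↦ DCC  (constrained at step 1)

A->DCC, B->AB, C->D, D->B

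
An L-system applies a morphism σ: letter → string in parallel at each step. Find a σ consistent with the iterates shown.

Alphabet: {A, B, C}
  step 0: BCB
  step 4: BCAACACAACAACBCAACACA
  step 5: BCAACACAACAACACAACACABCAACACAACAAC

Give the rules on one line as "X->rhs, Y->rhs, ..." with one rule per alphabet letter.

A->AC, B->BC, C->A

  step 4 ⇒ step 5: BCAACACAACAACBCAACACA ⇒ BC·A·AC·AC·A·AC·A·AC·AC·A·AC·AC·A·BC·A·AC·AC·A·AC·A·AC
    A ↦ AC
    B ↦ BC
    C ↦ A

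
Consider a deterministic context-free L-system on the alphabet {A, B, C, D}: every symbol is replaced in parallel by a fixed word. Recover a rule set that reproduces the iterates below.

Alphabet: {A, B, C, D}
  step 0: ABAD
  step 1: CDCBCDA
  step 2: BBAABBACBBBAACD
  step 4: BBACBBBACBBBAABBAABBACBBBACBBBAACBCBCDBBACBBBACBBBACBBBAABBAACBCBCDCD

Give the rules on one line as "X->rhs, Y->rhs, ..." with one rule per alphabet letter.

  step 1 ⇒ step 2: CDCBCDA ⇒ BBA·A·BBA·CB·BBA·A·CD
    A ↦ CD
    B ↦ CB
    C ↦ BBA
    D ↦ A

A->CD, B->CB, C->BBA, D->A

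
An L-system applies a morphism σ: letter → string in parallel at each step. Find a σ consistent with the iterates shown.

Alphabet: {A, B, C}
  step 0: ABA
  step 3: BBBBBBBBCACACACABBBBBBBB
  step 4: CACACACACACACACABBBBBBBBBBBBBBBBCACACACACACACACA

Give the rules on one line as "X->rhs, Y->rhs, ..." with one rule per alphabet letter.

  step 3 ⇒ step 4: BBBBBBBBCACACACABBBBBBBB ⇒ CA·CA·CA·CA·CA·CA·CA·CA·BB·BB·BB·BB·BB·BB·BB·BB·CA·CA·CA·CA·CA·CA·CA·CA
    A ↦ BB
    B ↦ CA
    C ↦ BB

A->BB, B->CA, C->BB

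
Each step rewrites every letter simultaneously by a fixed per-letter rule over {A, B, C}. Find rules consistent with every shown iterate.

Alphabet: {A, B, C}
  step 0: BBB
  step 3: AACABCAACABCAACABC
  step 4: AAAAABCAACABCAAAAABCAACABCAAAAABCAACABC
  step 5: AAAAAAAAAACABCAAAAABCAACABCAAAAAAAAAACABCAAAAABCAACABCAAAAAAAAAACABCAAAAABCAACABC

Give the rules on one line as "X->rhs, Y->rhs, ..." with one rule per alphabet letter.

A->AA, B->C, C->ABC

  step 4 ⇒ step 5: AAAAABCAACABCAAAAABCAACABCAAAAABCAACABC ⇒ AA·AA·AA·AA·AA·C·ABC·AA·AA·ABC·AA·C·ABC·AA·AA·AA·AA·AA·C·ABC·AA·AA·ABC·AA·C·ABC·AA·AA·AA·AA·AA·C·ABC·AA·AA·ABC·AA·C·ABC
    A ↦ AA
    B ↦ C
    C ↦ ABC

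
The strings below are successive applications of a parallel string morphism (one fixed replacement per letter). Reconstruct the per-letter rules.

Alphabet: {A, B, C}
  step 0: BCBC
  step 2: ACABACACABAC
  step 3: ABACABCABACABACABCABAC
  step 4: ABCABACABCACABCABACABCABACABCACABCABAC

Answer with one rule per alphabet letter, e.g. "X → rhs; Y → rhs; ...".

  step 3 ⇒ step 4: ABACABCABACABACABCABAC ⇒ AB·C·AB·AC·AB·C·AC·AB·C·AB·AC·AB·C·AB·AC·AB·C·AC·AB·C·AB·AC
    A ↦ AB
    B ↦ C
    C ↦ AC

A->AB, B->C, C->AC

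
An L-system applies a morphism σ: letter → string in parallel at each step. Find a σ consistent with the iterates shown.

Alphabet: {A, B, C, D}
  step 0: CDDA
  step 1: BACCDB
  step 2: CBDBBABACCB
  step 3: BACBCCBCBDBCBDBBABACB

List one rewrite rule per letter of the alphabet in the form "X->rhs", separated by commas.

  step 2 ⇒ step 3: CBDBBABACCB ⇒ BA·CB·C·CB·CB·DB·CB·DB·BA·BA·CB
    A ↦ DB
    B ↦ CB
    C ↦ BA
    D ↦ C

A->DB, B->CB, C->BA, D->C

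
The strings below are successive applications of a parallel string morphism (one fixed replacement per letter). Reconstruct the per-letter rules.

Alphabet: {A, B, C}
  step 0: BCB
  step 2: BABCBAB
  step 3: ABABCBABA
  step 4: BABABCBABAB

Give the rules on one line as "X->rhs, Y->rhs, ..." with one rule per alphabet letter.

  step 3 ⇒ step 4: ABABCBABA ⇒ B·A·B·A·BCB·A·B·A·B
    A ↦ B
    B ↦ A
    C ↦ BCB

A->B, B->A, C->BCB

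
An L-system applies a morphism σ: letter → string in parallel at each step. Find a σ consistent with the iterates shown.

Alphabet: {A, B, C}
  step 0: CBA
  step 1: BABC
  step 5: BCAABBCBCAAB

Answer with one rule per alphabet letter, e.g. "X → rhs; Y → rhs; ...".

  step 0 ⇒ step 1: CBA ⇒ B·A·BC
    A ↦ BC
    B ↦ A
    C ↦ B

A->BC, B->A, C->B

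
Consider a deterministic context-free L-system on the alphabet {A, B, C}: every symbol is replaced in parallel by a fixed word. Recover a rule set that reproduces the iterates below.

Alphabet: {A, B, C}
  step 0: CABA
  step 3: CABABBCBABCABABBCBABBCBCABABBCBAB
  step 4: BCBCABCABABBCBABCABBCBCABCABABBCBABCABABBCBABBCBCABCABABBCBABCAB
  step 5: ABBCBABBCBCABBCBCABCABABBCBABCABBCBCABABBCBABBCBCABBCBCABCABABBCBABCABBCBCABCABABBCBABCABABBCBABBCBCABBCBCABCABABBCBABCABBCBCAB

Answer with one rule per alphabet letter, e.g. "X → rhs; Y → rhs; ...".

A->C, B->AB, C->BCB

  step 4 ⇒ step 5: BCBCABCABABBCBABCABBCBCABCABABBCBABCABABBCBABBCBCABCABABBCBABCAB ⇒ AB·BCB·AB·BCB·C·AB·BCB·C·AB·C·AB·AB·BCB·AB·C·AB·BCB·C·AB·AB·BCB·AB·BCB·C·AB·BCB·C·AB·C·AB·AB·BCB·AB·C·AB·BCB·C·AB·C·AB·AB·BCB·AB·C·AB·AB·BCB·AB·BCB·C·AB·BCB·C·AB·C·AB·AB·BCB·AB·C·AB·BCB·C·AB
    A ↦ C
    B ↦ AB
    C ↦ BCB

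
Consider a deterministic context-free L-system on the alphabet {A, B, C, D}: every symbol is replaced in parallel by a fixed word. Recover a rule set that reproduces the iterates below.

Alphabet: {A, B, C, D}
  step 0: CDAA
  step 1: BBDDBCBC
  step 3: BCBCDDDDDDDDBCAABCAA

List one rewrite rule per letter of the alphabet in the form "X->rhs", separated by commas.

A->BC, B->A, C->BB, D->DD

  step 0 ⇒ step 1: CDAA ⇒ BB·DD·BC·BC
    A ↦ BC
    C ↦ BB
    D ↦ DD
    B ↦ A  (constrained at step 1)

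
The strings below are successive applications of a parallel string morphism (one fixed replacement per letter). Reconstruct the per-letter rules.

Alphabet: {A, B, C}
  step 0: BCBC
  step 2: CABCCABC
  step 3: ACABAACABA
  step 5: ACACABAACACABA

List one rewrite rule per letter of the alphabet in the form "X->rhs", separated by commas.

A->C, B->AB, C->A

  step 2 ⇒ step 3: CABCCABC ⇒ A·C·AB·A·A·C·AB·A
    A ↦ C
    B ↦ AB
    C ↦ A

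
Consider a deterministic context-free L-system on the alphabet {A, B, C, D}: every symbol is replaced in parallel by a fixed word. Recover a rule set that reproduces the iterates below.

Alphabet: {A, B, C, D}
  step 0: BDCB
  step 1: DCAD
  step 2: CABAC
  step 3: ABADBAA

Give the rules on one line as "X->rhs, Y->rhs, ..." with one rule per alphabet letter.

  step 2 ⇒ step 3: CABAC ⇒ A·BA·D·BA·A
    A ↦ BA
    B ↦ D
    C ↦ A
  step 0 ⇒ step 1: BDCB ⇒ D·C·A·D
    D ↦ C

A->BA, B->D, C->A, D->C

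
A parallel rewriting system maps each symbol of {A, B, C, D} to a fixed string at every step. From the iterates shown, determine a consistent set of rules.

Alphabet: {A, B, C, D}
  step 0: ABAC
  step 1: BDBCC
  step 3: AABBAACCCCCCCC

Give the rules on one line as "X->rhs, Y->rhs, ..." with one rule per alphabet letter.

  step 0 ⇒ step 1: ABAC ⇒ B·D·B·CC
    A ↦ B
    B ↦ D
    C ↦ CC
    D ↦ AA  (constrained at step 1)

A->B, B->D, C->CC, D->AA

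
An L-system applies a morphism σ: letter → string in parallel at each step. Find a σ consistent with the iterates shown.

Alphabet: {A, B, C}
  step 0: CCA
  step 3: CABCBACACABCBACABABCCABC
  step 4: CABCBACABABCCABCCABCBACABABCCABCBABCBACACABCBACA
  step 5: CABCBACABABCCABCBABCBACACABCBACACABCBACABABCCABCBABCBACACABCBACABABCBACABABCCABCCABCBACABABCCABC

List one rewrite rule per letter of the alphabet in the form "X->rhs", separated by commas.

A->BC, B->BA, C->CA

  step 4 ⇒ step 5: CABCBACABABCCABCCABCBACABABCCABCBABCBACACABCBACA ⇒ CA·BC·BA·CA·BA·BC·CA·BC·BA·BC·BA·CA·CA·BC·BA·CA·CA·BC·BA·CA·BA·BC·CA·BC·BA·BC·BA·CA·CA·BC·BA·CA·BA·BC·BA·CA·BA·BC·CA·BC·CA·BC·BA·CA·BA·BC·CA·BC
    A ↦ BC
    B ↦ BA
    C ↦ CA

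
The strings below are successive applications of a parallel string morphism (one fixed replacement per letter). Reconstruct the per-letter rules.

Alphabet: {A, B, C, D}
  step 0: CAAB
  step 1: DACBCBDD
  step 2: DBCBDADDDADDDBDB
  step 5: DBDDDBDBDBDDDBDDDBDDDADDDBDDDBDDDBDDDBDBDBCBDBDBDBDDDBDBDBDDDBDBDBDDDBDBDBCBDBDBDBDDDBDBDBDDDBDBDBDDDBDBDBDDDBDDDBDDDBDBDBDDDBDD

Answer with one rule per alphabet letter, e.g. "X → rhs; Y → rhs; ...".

  step 1 ⇒ step 2: DACBCBDD ⇒ DB·CB·DA·DD·DA·DD·DB·DB
    A ↦ CB
    B ↦ DD
    C ↦ DA
    D ↦ DB

A->CB, B->DD, C->DA, D->DB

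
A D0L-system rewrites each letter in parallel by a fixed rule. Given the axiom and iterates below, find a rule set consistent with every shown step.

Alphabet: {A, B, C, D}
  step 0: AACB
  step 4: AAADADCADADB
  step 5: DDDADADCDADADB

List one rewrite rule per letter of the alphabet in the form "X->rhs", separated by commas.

A->D, B->DB, C->DC, D->A

  step 4 ⇒ step 5: AAADADCADADB ⇒ D·D·D·A·D·A·DC·D·A·D·A·DB
    A ↦ D
    B ↦ DB
    C ↦ DC
    D ↦ A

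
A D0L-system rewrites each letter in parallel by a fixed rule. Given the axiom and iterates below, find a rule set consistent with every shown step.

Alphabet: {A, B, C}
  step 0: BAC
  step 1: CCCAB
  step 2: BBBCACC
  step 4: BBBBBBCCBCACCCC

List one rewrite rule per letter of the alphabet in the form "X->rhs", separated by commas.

A->CA, B->CC, C->B

  step 1 ⇒ step 2: CCCAB ⇒ B·B·B·CA·CC
    A ↦ CA
    B ↦ CC
    C ↦ B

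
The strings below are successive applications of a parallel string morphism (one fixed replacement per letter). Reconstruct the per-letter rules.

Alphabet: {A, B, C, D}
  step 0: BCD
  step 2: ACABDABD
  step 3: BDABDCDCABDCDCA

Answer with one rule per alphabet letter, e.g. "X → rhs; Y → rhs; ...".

A->BD, B->CD, C->A, D->CA

  step 2 ⇒ step 3: ACABDABD ⇒ BD·A·BD·CD·CA·BD·CD·CA
    A ↦ BD
    B ↦ CD
    C ↦ A
    D ↦ CA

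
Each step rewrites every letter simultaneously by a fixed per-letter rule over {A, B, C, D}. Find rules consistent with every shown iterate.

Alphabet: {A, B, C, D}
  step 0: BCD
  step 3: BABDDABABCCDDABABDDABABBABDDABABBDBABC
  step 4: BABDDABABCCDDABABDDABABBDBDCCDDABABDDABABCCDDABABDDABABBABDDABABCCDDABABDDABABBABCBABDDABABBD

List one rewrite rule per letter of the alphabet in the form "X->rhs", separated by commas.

  step 3 ⇒ step 4: BABDDABABCCDDABABDDABABBABDDABABBDBABC ⇒ BAB·DDA·BAB·C·C·DDA·BAB·DDA·BAB·BD·BD·C·C·DDA·BAB·DDA·BAB·C·C·DDA·BAB·DDA·BAB·BAB·DDA·BAB·C·C·DDA·BAB·DDA·BAB·BAB·C·BAB·DDA·BAB·BD
    A ↦ DDA
    B ↦ BAB
    C ↦ BD
    D ↦ C

A->DDA, B->BAB, C->BD, D->C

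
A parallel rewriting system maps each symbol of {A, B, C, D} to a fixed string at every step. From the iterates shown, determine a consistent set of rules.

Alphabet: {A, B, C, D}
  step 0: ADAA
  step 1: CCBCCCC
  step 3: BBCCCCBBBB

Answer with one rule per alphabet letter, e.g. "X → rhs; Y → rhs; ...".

A->CC, B->AA, C->D, D->B

  step 0 ⇒ step 1: ADAA ⇒ CC·B·CC·CC
    A ↦ CC
    D ↦ B
    B ↦ AA  (constrained at step 1)
    C ↦ D  (constrained at step 1)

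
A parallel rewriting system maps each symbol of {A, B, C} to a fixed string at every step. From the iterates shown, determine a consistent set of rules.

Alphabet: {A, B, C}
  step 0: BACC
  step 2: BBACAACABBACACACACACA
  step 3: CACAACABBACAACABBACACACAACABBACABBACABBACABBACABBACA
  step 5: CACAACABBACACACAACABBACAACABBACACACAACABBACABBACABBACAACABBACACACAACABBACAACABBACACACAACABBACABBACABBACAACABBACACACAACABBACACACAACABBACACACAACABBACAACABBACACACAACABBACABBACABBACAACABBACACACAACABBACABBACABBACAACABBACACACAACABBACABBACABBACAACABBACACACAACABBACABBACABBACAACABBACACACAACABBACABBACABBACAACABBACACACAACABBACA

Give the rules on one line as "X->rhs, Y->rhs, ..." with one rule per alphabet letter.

  step 2 ⇒ step 3: BBACAACABBACACACACACA ⇒ CA·CA·ACA·BB·ACA·ACA·BB·ACA·CA·CA·ACA·BB·ACA·BB·ACA·BB·ACA·BB·ACA·BB·ACA
    A ↦ ACA
    B ↦ CA
    C ↦ BB

A->ACA, B->CA, C->BB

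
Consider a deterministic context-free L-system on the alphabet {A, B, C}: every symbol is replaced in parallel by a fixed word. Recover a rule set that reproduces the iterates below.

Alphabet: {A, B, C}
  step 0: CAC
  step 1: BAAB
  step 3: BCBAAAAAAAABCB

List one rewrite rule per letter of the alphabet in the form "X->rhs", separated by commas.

A->AA, B->CB, C->B

  step 0 ⇒ step 1: CAC ⇒ B·AA·B
    A ↦ AA
    C ↦ B
    B ↦ CB  (constrained at step 1)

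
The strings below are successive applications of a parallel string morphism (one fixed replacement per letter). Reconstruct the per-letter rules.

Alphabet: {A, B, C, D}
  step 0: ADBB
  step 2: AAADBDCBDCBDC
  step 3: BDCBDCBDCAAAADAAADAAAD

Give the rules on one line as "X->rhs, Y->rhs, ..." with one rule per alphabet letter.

  step 2 ⇒ step 3: AAADBDCBDCBDC ⇒ BDC·BDC·BDC·A·A·A·AD·A·A·AD·A·A·AD
    A ↦ BDC
    B ↦ A
    C ↦ AD
    D ↦ A

A->BDC, B->A, C->AD, D->A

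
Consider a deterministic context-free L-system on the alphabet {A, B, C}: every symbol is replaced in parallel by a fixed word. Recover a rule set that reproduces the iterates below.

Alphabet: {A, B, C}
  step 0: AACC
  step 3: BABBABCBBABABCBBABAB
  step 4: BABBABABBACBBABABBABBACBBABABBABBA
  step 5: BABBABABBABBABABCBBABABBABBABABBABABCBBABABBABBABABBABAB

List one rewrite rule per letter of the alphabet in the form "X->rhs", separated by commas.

A->B, B->BA, C->CB

  step 4 ⇒ step 5: BABBABABBACBBABABBABBACBBABABBABBA ⇒ BA·B·BA·BA·B·BA·B·BA·BA·B·CB·BA·BA·B·BA·B·BA·BA·B·BA·BA·B·CB·BA·BA·B·BA·B·BA·BA·B·BA·BA·B
    A ↦ B
    B ↦ BA
    C ↦ CB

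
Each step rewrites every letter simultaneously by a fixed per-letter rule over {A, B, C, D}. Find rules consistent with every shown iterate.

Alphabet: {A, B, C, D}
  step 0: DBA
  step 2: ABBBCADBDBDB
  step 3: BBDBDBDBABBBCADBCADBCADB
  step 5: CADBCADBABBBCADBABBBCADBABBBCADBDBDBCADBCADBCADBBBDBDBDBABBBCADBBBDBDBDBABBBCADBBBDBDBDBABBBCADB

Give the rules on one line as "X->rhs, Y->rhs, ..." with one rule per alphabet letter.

  step 2 ⇒ step 3: ABBBCADBDBDB ⇒ BB·DB·DB·DB·AB·BB·CA·DB·CA·DB·CA·DB
    A ↦ BB
    B ↦ DB
    C ↦ AB
    D ↦ CA

A->BB, B->DB, C->AB, D->CA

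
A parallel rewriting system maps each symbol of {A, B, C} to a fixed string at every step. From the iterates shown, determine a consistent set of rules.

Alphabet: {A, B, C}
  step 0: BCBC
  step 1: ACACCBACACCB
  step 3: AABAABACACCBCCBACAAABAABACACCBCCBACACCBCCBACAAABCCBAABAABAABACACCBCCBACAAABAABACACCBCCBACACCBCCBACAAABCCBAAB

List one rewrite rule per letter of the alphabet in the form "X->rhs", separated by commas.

  step 0 ⇒ step 1: BCBC ⇒ ACA·CCB·ACA·CCB
    B ↦ ACA
    C ↦ CCB
    A ↦ AAB  (constrained at step 1)

A->AAB, B->ACA, C->CCB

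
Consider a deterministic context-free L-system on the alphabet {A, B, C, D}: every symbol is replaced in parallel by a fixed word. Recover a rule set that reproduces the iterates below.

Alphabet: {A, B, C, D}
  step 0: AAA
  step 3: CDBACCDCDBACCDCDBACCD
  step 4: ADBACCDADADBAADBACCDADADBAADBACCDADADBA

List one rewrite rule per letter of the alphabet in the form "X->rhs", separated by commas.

  step 3 ⇒ step 4: CDBACCDCDBACCDCDBACCD ⇒ AD·BA·C·CD·AD·AD·BA·AD·BA·C·CD·AD·AD·BA·AD·BA·C·CD·AD·AD·BA
    A ↦ CD
    B ↦ C
    C ↦ AD
    D ↦ BA

A->CD, B->C, C->AD, D->BA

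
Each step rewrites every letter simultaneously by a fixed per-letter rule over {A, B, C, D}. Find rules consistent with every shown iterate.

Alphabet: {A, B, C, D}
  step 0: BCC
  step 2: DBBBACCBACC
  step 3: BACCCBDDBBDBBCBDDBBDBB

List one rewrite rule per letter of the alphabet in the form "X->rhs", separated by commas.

  step 2 ⇒ step 3: DBBBACCBACC ⇒ BA·C·C·C·BD·DBB·DBB·C·BD·DBB·DBB
    A ↦ BD
    B ↦ C
    C ↦ DBB
    D ↦ BA

A->BD, B->C, C->DBB, D->BA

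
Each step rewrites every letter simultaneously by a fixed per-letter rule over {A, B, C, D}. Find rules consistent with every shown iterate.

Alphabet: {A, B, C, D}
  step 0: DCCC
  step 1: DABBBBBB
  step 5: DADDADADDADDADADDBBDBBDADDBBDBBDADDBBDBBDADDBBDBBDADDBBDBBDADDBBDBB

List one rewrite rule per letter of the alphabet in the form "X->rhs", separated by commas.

A->D, B->AC, C->BB, D->DA

  step 0 ⇒ step 1: DCCC ⇒ DA·BB·BB·BB
    C ↦ BB
    D ↦ DA
    A ↦ D  (constrained at step 1)
    B ↦ AC  (constrained at step 1)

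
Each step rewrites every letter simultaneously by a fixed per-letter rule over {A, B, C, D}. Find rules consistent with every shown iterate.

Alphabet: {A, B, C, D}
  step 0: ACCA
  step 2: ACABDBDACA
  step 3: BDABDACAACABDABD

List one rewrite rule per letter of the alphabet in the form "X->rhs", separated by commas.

A->BD, B->AC, C->A, D->A

  step 2 ⇒ step 3: ACABDBDACA ⇒ BD·A·BD·AC·A·AC·A·BD·A·BD
    A ↦ BD
    B ↦ AC
    C ↦ A
    D ↦ A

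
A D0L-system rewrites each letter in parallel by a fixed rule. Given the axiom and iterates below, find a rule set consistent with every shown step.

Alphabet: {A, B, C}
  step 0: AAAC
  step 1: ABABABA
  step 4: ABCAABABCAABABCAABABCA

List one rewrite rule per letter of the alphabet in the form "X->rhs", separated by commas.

  step 0 ⇒ step 1: AAAC ⇒ AB·AB·AB·A
    A ↦ AB
    C ↦ A
    B ↦ C  (constrained at step 1)

A->AB, B->C, C->A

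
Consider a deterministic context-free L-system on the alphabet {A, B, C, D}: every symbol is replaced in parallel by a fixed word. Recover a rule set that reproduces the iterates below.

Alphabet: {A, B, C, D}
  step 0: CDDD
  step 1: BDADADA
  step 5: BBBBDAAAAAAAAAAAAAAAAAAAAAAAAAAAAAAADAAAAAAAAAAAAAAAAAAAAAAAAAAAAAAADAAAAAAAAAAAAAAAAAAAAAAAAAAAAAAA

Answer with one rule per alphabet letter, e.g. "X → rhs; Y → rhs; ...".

A->AA, B->CC, C->B, D->DA

  step 0 ⇒ step 1: CDDD ⇒ B·DA·DA·DA
    C ↦ B
    D ↦ DA
    A ↦ AA  (constrained at step 1)
    B ↦ CC  (constrained at step 1)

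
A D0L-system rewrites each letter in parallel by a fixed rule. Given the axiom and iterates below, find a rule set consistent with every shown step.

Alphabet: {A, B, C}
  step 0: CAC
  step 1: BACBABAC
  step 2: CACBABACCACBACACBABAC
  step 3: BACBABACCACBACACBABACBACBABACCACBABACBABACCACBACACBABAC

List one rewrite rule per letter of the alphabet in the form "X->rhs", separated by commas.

A->BA, B->CAC, C->BAC

  step 2 ⇒ step 3: CACBABACCACBACACBABAC ⇒ BAC·BA·BAC·CAC·BA·CAC·BA·BAC·BAC·BA·BAC·CAC·BA·BAC·BA·BAC·CAC·BA·CAC·BA·BAC
    A ↦ BA
    B ↦ CAC
    C ↦ BAC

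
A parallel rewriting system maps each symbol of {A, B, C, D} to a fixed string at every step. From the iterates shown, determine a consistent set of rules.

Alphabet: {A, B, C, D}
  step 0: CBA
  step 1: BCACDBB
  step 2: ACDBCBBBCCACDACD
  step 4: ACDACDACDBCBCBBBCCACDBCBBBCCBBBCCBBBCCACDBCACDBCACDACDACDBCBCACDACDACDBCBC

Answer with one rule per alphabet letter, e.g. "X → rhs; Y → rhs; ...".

  step 1 ⇒ step 2: BCACDBB ⇒ ACD·BC·BB·BC·C·ACD·ACD
    A ↦ BB
    B ↦ ACD
    C ↦ BC
    D ↦ C

A->BB, B->ACD, C->BC, D->C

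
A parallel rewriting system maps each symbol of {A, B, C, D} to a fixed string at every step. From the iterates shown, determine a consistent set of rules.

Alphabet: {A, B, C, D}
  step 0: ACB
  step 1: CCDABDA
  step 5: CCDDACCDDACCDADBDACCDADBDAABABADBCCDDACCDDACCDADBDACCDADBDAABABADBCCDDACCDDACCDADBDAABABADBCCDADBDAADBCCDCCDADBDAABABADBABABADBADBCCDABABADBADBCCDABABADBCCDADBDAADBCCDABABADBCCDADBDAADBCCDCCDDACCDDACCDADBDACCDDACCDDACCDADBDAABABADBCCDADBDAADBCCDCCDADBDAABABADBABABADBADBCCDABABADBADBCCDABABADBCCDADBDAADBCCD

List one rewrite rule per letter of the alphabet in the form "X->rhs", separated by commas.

  step 0 ⇒ step 1: ACB ⇒ CCD·AB·DA
    A ↦ CCD
    B ↦ DA
    C ↦ AB
    D ↦ ADB  (constrained at step 1)

A->CCD, B->DA, C->AB, D->ADB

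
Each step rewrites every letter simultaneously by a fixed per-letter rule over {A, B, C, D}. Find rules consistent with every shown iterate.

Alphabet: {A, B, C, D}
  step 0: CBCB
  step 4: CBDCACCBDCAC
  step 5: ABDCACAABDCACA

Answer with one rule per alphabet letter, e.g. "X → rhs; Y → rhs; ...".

A->C, B->BD, C->A, D->C

  step 4 ⇒ step 5: CBDCACCBDCAC ⇒ A·BD·C·A·C·A·A·BD·C·A·C·A
    A ↦ C
    B ↦ BD
    C ↦ A
    D ↦ C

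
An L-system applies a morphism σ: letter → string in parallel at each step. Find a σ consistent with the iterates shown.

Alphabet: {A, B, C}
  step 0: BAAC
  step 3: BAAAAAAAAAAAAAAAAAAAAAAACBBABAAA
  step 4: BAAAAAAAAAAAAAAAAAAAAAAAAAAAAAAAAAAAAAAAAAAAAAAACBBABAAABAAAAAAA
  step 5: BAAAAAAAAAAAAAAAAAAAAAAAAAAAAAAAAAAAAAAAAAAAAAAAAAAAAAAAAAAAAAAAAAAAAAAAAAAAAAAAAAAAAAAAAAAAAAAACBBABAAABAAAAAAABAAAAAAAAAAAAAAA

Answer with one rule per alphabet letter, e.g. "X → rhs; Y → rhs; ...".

A->AA, B->BA, C->CB

  step 4 ⇒ step 5: BAAAAAAAAAAAAAAAAAAAAAAAAAAAAAAAAAAAAAAAAAAAAAAACBBABAAABAAAAAAA ⇒ BA·AA·AA·AA·AA·AA·AA·AA·AA·AA·AA·AA·AA·AA·AA·AA·AA·AA·AA·AA·AA·AA·AA·AA·AA·AA·AA·AA·AA·AA·AA·AA·AA·AA·AA·AA·AA·AA·AA·AA·AA·AA·AA·AA·AA·AA·AA·AA·CB·BA·BA·AA·BA·AA·AA·AA·BA·AA·AA·AA·AA·AA·AA·AA
    A ↦ AA
    B ↦ BA
    C ↦ CB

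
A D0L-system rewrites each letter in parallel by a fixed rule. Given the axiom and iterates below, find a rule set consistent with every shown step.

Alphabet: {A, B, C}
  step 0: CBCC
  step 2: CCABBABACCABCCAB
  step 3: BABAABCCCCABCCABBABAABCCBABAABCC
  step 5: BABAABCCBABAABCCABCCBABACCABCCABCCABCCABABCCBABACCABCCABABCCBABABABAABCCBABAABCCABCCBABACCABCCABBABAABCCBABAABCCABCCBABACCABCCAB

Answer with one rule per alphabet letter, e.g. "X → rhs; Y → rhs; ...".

A->AB, B->CC, C->BA

  step 2 ⇒ step 3: CCABBABACCABCCAB ⇒ BA·BA·AB·CC·CC·AB·CC·AB·BA·BA·AB·CC·BA·BA·AB·CC
    A ↦ AB
    B ↦ CC
    C ↦ BA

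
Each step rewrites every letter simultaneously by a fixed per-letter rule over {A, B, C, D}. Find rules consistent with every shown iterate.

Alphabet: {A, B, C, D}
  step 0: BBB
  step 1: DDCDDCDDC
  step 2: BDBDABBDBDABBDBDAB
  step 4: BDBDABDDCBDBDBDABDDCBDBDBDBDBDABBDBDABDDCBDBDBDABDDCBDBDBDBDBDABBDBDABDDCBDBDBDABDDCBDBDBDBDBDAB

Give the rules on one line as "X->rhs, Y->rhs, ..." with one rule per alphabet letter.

A->DD, B->DDC, C->AB, D->BD

  step 1 ⇒ step 2: DDCDDCDDC ⇒ BD·BD·AB·BD·BD·AB·BD·BD·AB
    C ↦ AB
    D ↦ BD
    A ↦ DD  (constrained at step 2)
  step 0 ⇒ step 1: BBB ⇒ DDC·DDC·DDC
    B ↦ DDC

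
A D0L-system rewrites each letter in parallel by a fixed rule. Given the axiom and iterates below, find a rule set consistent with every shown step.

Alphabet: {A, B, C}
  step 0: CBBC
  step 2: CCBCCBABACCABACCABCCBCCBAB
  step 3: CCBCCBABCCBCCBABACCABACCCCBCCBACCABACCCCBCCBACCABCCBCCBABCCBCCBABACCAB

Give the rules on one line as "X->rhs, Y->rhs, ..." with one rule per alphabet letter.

  step 2 ⇒ step 3: CCBCCBABACCABACCABCCBCCBAB ⇒ CCB·CCB·AB·CCB·CCB·AB·ACC·AB·ACC·CCB·CCB·ACC·AB·ACC·CCB·CCB·ACC·AB·CCB·CCB·AB·CCB·CCB·AB·ACC·AB
    A ↦ ACC
    B ↦ AB
    C ↦ CCB

A->ACC, B->AB, C->CCB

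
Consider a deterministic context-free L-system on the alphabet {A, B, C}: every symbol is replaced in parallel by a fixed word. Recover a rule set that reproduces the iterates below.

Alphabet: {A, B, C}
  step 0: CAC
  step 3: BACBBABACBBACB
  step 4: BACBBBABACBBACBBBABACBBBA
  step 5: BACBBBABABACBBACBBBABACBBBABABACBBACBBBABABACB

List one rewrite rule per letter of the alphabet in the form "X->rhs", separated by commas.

A->CB, B->BA, C->B

  step 4 ⇒ step 5: BACBBBABACBBACBBBABACBBBA ⇒ BA·CB·B·BA·BA·BA·CB·BA·CB·B·BA·BA·CB·B·BA·BA·BA·CB·BA·CB·B·BA·BA·BA·CB
    A ↦ CB
    B ↦ BA
    C ↦ B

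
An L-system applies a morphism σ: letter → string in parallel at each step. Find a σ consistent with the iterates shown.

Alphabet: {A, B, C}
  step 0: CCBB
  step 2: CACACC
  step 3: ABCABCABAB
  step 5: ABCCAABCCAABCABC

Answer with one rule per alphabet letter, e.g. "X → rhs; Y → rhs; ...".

  step 2 ⇒ step 3: CACACC ⇒ AB·C·AB·C·AB·AB
    A ↦ C
    C ↦ AB
    B ↦ A  (constrained at step 0)

A->C, B->A, C->AB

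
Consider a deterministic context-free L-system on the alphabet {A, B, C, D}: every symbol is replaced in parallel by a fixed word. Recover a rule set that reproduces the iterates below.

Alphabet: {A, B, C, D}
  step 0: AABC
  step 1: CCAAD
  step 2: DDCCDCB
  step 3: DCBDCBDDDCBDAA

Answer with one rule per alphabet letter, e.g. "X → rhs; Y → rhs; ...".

A->C, B->AA, C->D, D->DCB

  step 2 ⇒ step 3: DDCCDCB ⇒ DCB·DCB·D·D·DCB·D·AA
    B ↦ AA
    C ↦ D
    D ↦ DCB
  step 0 ⇒ step 1: AABC ⇒ C·C·AA·D
    A ↦ C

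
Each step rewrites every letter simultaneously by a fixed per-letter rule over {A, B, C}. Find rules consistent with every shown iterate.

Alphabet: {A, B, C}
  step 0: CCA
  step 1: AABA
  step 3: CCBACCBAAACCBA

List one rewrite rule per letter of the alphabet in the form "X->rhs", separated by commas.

  step 0 ⇒ step 1: CCA ⇒ A·A·BA
    A ↦ BA
    C ↦ A
    B ↦ CC  (constrained at step 1)

A->BA, B->CC, C->A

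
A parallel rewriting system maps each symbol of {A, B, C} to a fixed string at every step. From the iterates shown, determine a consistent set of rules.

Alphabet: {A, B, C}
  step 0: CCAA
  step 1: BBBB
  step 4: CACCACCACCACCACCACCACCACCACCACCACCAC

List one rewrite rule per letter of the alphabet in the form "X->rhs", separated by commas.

  step 0 ⇒ step 1: CCAA ⇒ B·B·B·B
    A ↦ B
    C ↦ B
    B ↦ CAC  (constrained at step 1)

A->B, B->CAC, C->B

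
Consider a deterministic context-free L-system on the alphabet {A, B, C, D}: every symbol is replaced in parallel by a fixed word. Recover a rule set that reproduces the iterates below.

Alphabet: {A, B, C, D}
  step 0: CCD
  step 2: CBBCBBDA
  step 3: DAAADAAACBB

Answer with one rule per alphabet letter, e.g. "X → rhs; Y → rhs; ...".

  step 2 ⇒ step 3: CBBCBBDA ⇒ DA·A·A·DA·A·A·C·BB
    A ↦ BB
    B ↦ A
    C ↦ DA
    D ↦ C

A->BB, B->A, C->DA, D->C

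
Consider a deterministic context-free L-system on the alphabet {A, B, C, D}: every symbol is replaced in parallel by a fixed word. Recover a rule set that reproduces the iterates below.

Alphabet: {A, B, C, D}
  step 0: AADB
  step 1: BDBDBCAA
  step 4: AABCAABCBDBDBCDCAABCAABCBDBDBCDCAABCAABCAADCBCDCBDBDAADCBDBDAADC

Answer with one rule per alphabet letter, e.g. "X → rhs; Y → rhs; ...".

A->BD, B->AA, C->DC, D->BC

  step 0 ⇒ step 1: AADB ⇒ BD·BD·BC·AA
    A ↦ BD
    B ↦ AA
    D ↦ BC
    C ↦ DC  (constrained at step 1)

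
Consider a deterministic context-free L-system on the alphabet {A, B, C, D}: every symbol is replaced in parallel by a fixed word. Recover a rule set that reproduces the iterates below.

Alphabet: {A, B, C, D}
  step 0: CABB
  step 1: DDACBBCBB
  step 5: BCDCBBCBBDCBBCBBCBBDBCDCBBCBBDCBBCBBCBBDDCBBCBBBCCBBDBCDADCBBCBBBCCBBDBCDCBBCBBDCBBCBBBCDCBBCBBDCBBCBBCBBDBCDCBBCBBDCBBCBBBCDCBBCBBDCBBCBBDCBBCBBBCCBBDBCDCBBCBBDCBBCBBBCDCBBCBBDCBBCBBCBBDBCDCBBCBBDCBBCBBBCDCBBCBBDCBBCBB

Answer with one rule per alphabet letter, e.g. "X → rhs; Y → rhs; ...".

  step 0 ⇒ step 1: CABB ⇒ D·DA·CBB·CBB
    A ↦ DA
    B ↦ CBB
    C ↦ D
    D ↦ BC  (constrained at step 1)

A->DA, B->CBB, C->D, D->BC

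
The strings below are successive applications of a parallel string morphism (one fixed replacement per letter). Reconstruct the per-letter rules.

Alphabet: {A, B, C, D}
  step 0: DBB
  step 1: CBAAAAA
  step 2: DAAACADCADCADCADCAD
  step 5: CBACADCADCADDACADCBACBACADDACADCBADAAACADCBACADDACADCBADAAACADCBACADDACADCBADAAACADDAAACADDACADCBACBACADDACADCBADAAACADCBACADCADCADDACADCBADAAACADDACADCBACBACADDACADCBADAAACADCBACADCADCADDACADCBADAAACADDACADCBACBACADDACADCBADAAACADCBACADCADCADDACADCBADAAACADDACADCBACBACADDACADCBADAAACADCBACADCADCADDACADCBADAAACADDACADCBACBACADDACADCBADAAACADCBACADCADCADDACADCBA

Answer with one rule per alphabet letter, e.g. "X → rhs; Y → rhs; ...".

A->CAD, B->AA, C->DA, D->CBA

  step 1 ⇒ step 2: CBAAAAA ⇒ DA·AA·CAD·CAD·CAD·CAD·CAD
    A ↦ CAD
    B ↦ AA
    C ↦ DA
  step 0 ⇒ step 1: DBB ⇒ CBA·AA·AA
    D ↦ CBA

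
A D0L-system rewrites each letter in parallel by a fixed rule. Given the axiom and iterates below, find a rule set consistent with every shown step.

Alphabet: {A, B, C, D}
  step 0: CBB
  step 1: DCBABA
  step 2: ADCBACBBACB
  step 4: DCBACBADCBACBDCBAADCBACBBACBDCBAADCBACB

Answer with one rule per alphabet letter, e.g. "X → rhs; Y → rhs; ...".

  step 1 ⇒ step 2: DCBABA ⇒ A·DC·BA·CB·BA·CB
    A ↦ CB
    B ↦ BA
    C ↦ DC
    D ↦ A

A->CB, B->BA, C->DC, D->A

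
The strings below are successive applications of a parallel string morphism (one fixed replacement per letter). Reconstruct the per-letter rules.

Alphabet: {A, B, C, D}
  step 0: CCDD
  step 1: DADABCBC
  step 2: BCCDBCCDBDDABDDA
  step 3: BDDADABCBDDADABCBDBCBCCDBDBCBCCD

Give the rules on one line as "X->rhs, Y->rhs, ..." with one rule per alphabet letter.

A->CD, B->BD, C->DA, D->BC

  step 2 ⇒ step 3: BCCDBCCDBDDABDDA ⇒ BD·DA·DA·BC·BD·DA·DA·BC·BD·BC·BC·CD·BD·BC·BC·CD
    A ↦ CD
    B ↦ BD
    C ↦ DA
    D ↦ BC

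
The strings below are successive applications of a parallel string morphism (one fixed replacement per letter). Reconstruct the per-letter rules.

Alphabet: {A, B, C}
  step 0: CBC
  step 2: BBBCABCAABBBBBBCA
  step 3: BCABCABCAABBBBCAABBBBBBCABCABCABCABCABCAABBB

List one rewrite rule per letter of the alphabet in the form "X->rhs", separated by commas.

A->BB, B->BCA, C->AB

  step 2 ⇒ step 3: BBBCABCAABBBBBBCA ⇒ BCA·BCA·BCA·AB·BB·BCA·AB·BB·BB·BCA·BCA·BCA·BCA·BCA·BCA·AB·BB
    A ↦ BB
    B ↦ BCA
    C ↦ AB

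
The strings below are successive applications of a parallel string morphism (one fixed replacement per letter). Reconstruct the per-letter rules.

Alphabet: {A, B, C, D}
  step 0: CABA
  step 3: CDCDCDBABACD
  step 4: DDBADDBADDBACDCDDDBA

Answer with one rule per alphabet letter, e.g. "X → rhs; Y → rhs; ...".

  step 3 ⇒ step 4: CDCDCDBABACD ⇒ DD·BA·DD·BA·DD·BA·C·D·C·D·DD·BA
    A ↦ D
    B ↦ C
    C ↦ DD
    D ↦ BA

A->D, B->C, C->DD, D->BA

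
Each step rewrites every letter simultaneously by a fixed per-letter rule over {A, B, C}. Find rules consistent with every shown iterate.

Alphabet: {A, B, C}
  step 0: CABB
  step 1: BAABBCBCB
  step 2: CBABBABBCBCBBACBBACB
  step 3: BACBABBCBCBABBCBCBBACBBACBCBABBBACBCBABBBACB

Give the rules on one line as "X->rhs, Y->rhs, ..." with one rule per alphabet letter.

  step 2 ⇒ step 3: CBABBABBCBCBBACBBACB ⇒ BA·CB·ABB·CB·CB·ABB·CB·CB·BA·CB·BA·CB·CB·ABB·BA·CB·CB·ABB·BA·CB
    A ↦ ABB
    B ↦ CB
    C ↦ BA

A->ABB, B->CB, C->BA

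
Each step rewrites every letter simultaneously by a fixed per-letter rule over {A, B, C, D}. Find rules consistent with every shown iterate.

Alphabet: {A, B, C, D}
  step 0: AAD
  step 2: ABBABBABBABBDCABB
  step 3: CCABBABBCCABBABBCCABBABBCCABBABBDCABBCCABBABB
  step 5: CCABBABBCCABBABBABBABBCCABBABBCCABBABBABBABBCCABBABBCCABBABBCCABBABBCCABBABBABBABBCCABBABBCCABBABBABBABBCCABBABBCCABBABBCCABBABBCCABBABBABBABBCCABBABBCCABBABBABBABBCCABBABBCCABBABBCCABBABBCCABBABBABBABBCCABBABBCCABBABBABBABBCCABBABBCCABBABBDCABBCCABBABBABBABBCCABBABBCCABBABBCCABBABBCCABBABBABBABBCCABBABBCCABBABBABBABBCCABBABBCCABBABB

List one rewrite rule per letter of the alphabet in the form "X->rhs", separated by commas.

  step 2 ⇒ step 3: ABBABBABBABBDCABB ⇒ CC·ABB·ABB·CC·ABB·ABB·CC·ABB·ABB·CC·ABB·ABB·DC·ABB·CC·ABB·ABB
    A ↦ CC
    B ↦ ABB
    C ↦ ABB
    D ↦ DC

A->CC, B->ABB, C->ABB, D->DC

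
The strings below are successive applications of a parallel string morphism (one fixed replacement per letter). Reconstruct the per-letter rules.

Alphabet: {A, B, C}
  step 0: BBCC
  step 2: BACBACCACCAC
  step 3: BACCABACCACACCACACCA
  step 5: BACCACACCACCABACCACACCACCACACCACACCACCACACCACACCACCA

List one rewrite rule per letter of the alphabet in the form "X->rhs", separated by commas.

A->C, B->BA, C->CA

  step 2 ⇒ step 3: BACBACCACCAC ⇒ BA·C·CA·BA·C·CA·CA·C·CA·CA·C·CA
    A ↦ C
    B ↦ BA
    C ↦ CA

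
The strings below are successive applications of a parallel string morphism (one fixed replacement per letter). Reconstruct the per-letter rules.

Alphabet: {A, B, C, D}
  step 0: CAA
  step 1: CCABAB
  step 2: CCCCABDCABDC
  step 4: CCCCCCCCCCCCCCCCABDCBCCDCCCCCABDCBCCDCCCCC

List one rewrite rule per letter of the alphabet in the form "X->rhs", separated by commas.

  step 1 ⇒ step 2: CCABAB ⇒ CC·CC·AB·DC·AB·DC
    A ↦ AB
    B ↦ DC
    C ↦ CC
    D ↦ B  (constrained at step 2)

A->AB, B->DC, C->CC, D->B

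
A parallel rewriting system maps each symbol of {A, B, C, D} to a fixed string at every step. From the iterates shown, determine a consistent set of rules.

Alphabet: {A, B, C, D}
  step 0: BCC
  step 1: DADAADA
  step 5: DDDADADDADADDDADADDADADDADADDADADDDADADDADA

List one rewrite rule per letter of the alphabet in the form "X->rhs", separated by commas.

A->BC, B->D, C->ADA, D->B

  step 0 ⇒ step 1: BCC ⇒ D·ADA·ADA
    B ↦ D
    C ↦ ADA
    A ↦ BC  (constrained at step 1)
    D ↦ B  (constrained at step 1)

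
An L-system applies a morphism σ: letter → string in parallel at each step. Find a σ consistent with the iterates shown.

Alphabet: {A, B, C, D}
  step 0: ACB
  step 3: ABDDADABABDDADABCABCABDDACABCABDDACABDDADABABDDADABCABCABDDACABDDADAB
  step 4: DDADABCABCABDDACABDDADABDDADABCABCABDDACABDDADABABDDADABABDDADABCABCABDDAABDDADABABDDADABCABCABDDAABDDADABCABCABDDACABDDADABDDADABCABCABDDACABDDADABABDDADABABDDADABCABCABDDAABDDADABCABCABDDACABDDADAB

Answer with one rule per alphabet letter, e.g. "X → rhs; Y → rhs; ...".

A->DDA, B->DAB, C->AB, D->CAB

  step 3 ⇒ step 4: ABDDADABABDDADABCABCABDDACABCABDDACABDDADABABDDADABCABCABDDACABDDADAB ⇒ DDA·DAB·CAB·CAB·DDA·CAB·DDA·DAB·DDA·DAB·CAB·CAB·DDA·CAB·DDA·DAB·AB·DDA·DAB·AB·DDA·DAB·CAB·CAB·DDA·AB·DDA·DAB·AB·DDA·DAB·CAB·CAB·DDA·AB·DDA·DAB·CAB·CAB·DDA·CAB·DDA·DAB·DDA·DAB·CAB·CAB·DDA·CAB·DDA·DAB·AB·DDA·DAB·AB·DDA·DAB·CAB·CAB·DDA·AB·DDA·DAB·CAB·CAB·DDA·CAB·DDA·DAB
    A ↦ DDA
    B ↦ DAB
    C ↦ AB
    D ↦ CAB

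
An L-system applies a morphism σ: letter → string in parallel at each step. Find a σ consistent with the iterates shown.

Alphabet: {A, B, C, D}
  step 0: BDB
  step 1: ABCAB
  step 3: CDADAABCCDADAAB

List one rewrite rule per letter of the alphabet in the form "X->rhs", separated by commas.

  step 0 ⇒ step 1: BDB ⇒ AB·C·AB
    B ↦ AB
    D ↦ C
    A ↦ DA  (constrained at step 1)
    C ↦ D  (constrained at step 1)

A->DA, B->AB, C->D, D->C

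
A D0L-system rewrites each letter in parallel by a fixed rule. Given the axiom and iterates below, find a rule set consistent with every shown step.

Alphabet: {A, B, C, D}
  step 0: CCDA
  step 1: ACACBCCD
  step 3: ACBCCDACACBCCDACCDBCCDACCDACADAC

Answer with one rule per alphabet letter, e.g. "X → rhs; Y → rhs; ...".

  step 0 ⇒ step 1: CCDA ⇒ AC·AC·BC·CD
    A ↦ CD
    C ↦ AC
    D ↦ BC
    B ↦ AD  (constrained at step 1)

A->CD, B->AD, C->AC, D->BC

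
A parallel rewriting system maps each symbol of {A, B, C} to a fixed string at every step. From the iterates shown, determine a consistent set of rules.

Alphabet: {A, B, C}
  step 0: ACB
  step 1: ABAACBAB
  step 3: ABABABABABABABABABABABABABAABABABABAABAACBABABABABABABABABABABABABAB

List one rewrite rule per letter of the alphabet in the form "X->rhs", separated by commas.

A->ABA, B->BAB, C->AC

  step 0 ⇒ step 1: ACB ⇒ ABA·AC·BAB
    A ↦ ABA
    B ↦ BAB
    C ↦ AC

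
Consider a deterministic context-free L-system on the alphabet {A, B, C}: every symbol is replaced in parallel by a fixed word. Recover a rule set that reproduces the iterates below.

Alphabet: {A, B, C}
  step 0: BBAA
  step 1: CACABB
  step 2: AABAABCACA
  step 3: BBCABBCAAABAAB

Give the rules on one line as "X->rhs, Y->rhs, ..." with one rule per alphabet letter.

A->B, B->CA, C->AA

  step 2 ⇒ step 3: AABAABCACA ⇒ B·B·CA·B·B·CA·AA·B·AA·B
    A ↦ B
    B ↦ CA
    C ↦ AA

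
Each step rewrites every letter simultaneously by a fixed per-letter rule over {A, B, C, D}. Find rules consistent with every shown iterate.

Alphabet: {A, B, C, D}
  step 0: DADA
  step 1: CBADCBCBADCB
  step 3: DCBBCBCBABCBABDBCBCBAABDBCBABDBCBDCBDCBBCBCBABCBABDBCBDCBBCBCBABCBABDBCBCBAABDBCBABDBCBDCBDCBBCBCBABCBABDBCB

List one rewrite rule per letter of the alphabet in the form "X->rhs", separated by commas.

A->DCB, B->BCB, C->ABD, D->CBA

  step 0 ⇒ step 1: DADA ⇒ CBA·DCB·CBA·DCB
    A ↦ DCB
    D ↦ CBA
    B ↦ BCB  (constrained at step 1)
    C ↦ ABD  (constrained at step 1)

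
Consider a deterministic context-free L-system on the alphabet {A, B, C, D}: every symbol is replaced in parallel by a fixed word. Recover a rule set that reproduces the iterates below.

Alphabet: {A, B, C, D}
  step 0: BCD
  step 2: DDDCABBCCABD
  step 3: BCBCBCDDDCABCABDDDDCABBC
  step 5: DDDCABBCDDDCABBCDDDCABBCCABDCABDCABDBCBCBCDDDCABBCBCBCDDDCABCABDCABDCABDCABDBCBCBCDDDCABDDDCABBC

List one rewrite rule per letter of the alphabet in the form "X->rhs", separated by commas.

  step 2 ⇒ step 3: DDDCABBCCABD ⇒ BC·BC·BC·D·DD·CAB·CAB·D·D·DD·CAB·BC
    A ↦ DD
    B ↦ CAB
    C ↦ D
    D ↦ BC

A->DD, B->CAB, C->D, D->BC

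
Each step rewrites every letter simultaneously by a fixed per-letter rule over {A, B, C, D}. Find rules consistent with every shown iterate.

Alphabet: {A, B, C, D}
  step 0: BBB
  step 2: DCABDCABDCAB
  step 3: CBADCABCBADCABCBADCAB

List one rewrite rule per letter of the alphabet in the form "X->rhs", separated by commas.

  step 2 ⇒ step 3: DCABDCABDCAB ⇒ CB·A·DC·AB·CB·A·DC·AB·CB·A·DC·AB
    A ↦ DC
    B ↦ AB
    C ↦ A
    D ↦ CB

A->DC, B->AB, C->A, D->CB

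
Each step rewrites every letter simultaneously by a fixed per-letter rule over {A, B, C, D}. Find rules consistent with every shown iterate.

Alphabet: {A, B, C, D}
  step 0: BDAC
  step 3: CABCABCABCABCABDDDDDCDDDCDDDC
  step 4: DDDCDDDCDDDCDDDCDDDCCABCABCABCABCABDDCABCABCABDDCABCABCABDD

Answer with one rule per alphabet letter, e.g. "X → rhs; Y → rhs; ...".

A->D, B->C, C->DD, D->CAB

  step 3 ⇒ step 4: CABCABCABCABCABDDDDDCDDDCDDDC ⇒ DD·D·C·DD·D·C·DD·D·C·DD·D·C·DD·D·C·CAB·CAB·CAB·CAB·CAB·DD·CAB·CAB·CAB·DD·CAB·CAB·CAB·DD
    A ↦ D
    B ↦ C
    C ↦ DD
    D ↦ CAB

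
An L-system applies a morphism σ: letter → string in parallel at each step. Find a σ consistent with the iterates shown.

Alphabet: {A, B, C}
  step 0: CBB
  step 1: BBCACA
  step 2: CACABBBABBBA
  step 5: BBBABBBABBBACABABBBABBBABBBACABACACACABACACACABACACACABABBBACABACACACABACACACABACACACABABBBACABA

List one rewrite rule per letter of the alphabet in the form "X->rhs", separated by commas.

  step 1 ⇒ step 2: BBCACA ⇒ CA·CA·BB·BA·BB·BA
    A ↦ BA
    B ↦ CA
    C ↦ BB

A->BA, B->CA, C->BB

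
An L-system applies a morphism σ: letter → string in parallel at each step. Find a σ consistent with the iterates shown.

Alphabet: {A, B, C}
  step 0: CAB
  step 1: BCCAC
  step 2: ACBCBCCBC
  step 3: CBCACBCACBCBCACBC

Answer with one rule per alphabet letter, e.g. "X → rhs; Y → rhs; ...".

A->C, B->AC, C->BC

  step 2 ⇒ step 3: ACBCBCCBC ⇒ C·BC·AC·BC·AC·BC·BC·AC·BC
    A ↦ C
    B ↦ AC
    C ↦ BC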